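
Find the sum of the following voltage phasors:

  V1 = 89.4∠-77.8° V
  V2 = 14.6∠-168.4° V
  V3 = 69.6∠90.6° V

Step 1 — Convert each phasor to rectangular form:
  V1 = 89.4·(cos(-77.8°) + j·sin(-77.8°)) = 18.89 - j87.38 V
  V2 = 14.6·(cos(-168.4°) + j·sin(-168.4°)) = -14.3 - j2.936 V
  V3 = 69.6·(cos(90.6°) + j·sin(90.6°)) = -0.7288 + j69.6 V
Step 2 — Sum components: V_total = 3.862 - j20.72 V.
Step 3 — Convert to polar: |V_total| = 21.08 V, ∠V_total = -79.4°.

V_total = 21.08∠-79.4° V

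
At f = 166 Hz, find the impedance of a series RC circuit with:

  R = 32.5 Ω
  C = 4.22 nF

Step 1 — Angular frequency: ω = 2π·f = 2π·166 = 1043 rad/s.
Step 2 — Component impedances:
  R: Z = R = 32.5 Ω
  C: Z = 1/(jωC) = -j/(ω·C) = 0 - j2.272e+05 Ω
Step 3 — Series combination: Z_total = R + C = 32.5 - j2.272e+05 Ω = 2.272e+05∠-90.0° Ω.

Z = 32.5 - j2.272e+05 Ω = 2.272e+05∠-90.0° Ω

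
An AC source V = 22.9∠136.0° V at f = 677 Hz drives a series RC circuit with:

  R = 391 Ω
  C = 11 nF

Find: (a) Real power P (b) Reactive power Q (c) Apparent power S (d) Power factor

Step 1 — Angular frequency: ω = 2π·f = 2π·677 = 4254 rad/s.
Step 2 — Component impedances:
  R: Z = R = 391 Ω
  C: Z = 1/(jωC) = -j/(ω·C) = 0 - j2.137e+04 Ω
Step 3 — Series combination: Z_total = R + C = 391 - j2.137e+04 Ω = 2.138e+04∠-89.0° Ω.
Step 4 — Source phasor: V = 22.9∠136.0° V = -16.47 + j15.91 V.
Step 5 — Current: I = V / Z = -0.0007582 - j0.0007569 A = 0.001071∠-135.0° A.
Step 6 — Complex power: S = V·I* = 0.0004488 - j0.02453 VA.
Step 7 — Real power: P = Re(S) = 0.0004488 W.
Step 8 — Reactive power: Q = Im(S) = -0.02453 VAR.
Step 9 — Apparent power: |S| = 0.02453 VA.
Step 10 — Power factor: PF = P/|S| = 0.01829 (leading).

(a) P = 0.0004488 W  (b) Q = -0.02453 VAR  (c) S = 0.02453 VA  (d) PF = 0.01829 (leading)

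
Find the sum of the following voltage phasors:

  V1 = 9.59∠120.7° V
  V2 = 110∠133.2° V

Step 1 — Convert each phasor to rectangular form:
  V1 = 9.59·(cos(120.7°) + j·sin(120.7°)) = -4.896 + j8.246 V
  V2 = 110·(cos(133.2°) + j·sin(133.2°)) = -75.3 + j80.19 V
Step 2 — Sum components: V_total = -80.2 + j88.43 V.
Step 3 — Convert to polar: |V_total| = 119.4 V, ∠V_total = 132.2°.

V_total = 119.4∠132.2° V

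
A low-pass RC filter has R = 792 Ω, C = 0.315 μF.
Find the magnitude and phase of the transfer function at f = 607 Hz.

Step 1 — Angular frequency: ω = 2π·607 = 3814 rad/s.
Step 2 — Transfer function: H(jω) = 1/(1 + jωRC).
Step 3 — Denominator: 1 + jωRC = 1 + j·3814·792·3.15e-07 = 1 + j0.9515.
Step 4 — H = 0.5248 - j0.4994.
Step 5 — Magnitude: |H| = 0.7245 (-2.8 dB); phase: φ = -43.6°.

|H| = 0.7245 (-2.8 dB), φ = -43.6°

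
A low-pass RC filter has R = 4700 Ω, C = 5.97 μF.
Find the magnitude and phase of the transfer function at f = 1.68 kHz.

Step 1 — Angular frequency: ω = 2π·1680 = 1.056e+04 rad/s.
Step 2 — Transfer function: H(jω) = 1/(1 + jωRC).
Step 3 — Denominator: 1 + jωRC = 1 + j·1.056e+04·4700·5.97e-06 = 1 + j296.2.
Step 4 — H = 1.14e-05 - j0.003376.
Step 5 — Magnitude: |H| = 0.003376 (-49.4 dB); phase: φ = -89.8°.

|H| = 0.003376 (-49.4 dB), φ = -89.8°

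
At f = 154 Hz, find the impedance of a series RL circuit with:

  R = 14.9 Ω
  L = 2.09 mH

Step 1 — Angular frequency: ω = 2π·f = 2π·154 = 967.6 rad/s.
Step 2 — Component impedances:
  R: Z = R = 14.9 Ω
  L: Z = jωL = j·967.6·0.00209 = 0 + j2.022 Ω
Step 3 — Series combination: Z_total = R + L = 14.9 + j2.022 Ω = 15.04∠7.7° Ω.

Z = 14.9 + j2.022 Ω = 15.04∠7.7° Ω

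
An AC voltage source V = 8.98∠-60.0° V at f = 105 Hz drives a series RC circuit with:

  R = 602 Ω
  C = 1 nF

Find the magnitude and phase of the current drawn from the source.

Step 1 — Angular frequency: ω = 2π·f = 2π·105 = 659.7 rad/s.
Step 2 — Component impedances:
  R: Z = R = 602 Ω
  C: Z = 1/(jωC) = -j/(ω·C) = 0 - j1.516e+06 Ω
Step 3 — Series combination: Z_total = R + C = 602 - j1.516e+06 Ω = 1.516e+06∠-90.0° Ω.
Step 4 — Source phasor: V = 8.98∠-60.0° V = 4.49 - j7.777 V.
Step 5 — Ohm's law: I = V / Z_total = (4.49 - j7.777) / (602 - j1.516e+06) = 5.132e-06 + j2.96e-06 A.
Step 6 — Convert to polar: |I| = 5.924e-06 A, ∠I = 30.0°.

I = 5.924e-06∠30.0° A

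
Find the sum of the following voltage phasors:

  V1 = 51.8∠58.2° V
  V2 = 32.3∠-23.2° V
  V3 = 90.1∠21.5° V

Step 1 — Convert each phasor to rectangular form:
  V1 = 51.8·(cos(58.2°) + j·sin(58.2°)) = 27.3 + j44.02 V
  V2 = 32.3·(cos(-23.2°) + j·sin(-23.2°)) = 29.69 - j12.72 V
  V3 = 90.1·(cos(21.5°) + j·sin(21.5°)) = 83.83 + j33.02 V
Step 2 — Sum components: V_total = 140.8 + j64.32 V.
Step 3 — Convert to polar: |V_total| = 154.8 V, ∠V_total = 24.6°.

V_total = 154.8∠24.6° V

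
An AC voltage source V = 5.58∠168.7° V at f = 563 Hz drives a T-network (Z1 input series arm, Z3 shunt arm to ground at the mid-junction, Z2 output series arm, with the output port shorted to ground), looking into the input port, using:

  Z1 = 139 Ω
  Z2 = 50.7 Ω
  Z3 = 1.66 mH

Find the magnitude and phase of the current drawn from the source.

Step 1 — Angular frequency: ω = 2π·f = 2π·563 = 3537 rad/s.
Step 2 — Component impedances:
  Z1: Z = R = 139 Ω
  Z2: Z = R = 50.7 Ω
  Z3: Z = jωL = j·3537·0.00166 = 0 + j5.872 Ω
Step 3 — With the output port shorted to ground, the output series arm Z2 runs from the junction to ground; the shunt arm Z3 also runs from the junction to ground. They appear in parallel: Z3 || Z2 = 0.6711 + j5.794 Ω.
Step 4 — Series with input arm Z1: Z_in = Z1 + (Z3 || Z2) = 139.7 + j5.794 Ω = 139.8∠2.4° Ω.
Step 5 — Source phasor: V = 5.58∠168.7° V = -5.472 + j1.093 V.
Step 6 — Ohm's law: I = V / Z_total = (-5.472 + j1.093) / (139.7 + j5.794) = -0.03879 + j0.009437 A.
Step 7 — Convert to polar: |I| = 0.03992 A, ∠I = 166.3°.

I = 0.03992∠166.3° A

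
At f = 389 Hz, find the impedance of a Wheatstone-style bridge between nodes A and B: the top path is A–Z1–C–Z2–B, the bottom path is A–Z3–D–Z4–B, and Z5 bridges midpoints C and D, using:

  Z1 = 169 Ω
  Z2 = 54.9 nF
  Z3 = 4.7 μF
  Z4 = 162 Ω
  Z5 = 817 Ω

Step 1 — Angular frequency: ω = 2π·f = 2π·389 = 2444 rad/s.
Step 2 — Component impedances:
  Z1: Z = R = 169 Ω
  Z2: Z = 1/(jωC) = -j/(ω·C) = 0 - j7452 Ω
  Z3: Z = 1/(jωC) = -j/(ω·C) = 0 - j87.05 Ω
  Z4: Z = R = 162 Ω
  Z5: Z = R = 817 Ω
Step 3 — Bridge requires nodal analysis (the Z5 bridge couples midpoints C and D, so the two paths cannot be reduced to a simple series/parallel combination). Setting node B to ground and injecting 1 A at node A, the 3-node admittance system at A, C, D solves to V_A = Z_AB = 166.3 - j89.33 Ω = 188.8∠-28.2° Ω.

Z = 166.3 - j89.33 Ω = 188.8∠-28.2° Ω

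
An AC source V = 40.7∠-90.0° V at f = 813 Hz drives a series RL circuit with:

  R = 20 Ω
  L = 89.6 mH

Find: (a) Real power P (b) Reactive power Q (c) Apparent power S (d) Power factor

Step 1 — Angular frequency: ω = 2π·f = 2π·813 = 5108 rad/s.
Step 2 — Component impedances:
  R: Z = R = 20 Ω
  L: Z = jωL = j·5108·0.0896 = 0 + j457.7 Ω
Step 3 — Series combination: Z_total = R + L = 20 + j457.7 Ω = 458.1∠87.5° Ω.
Step 4 — Source phasor: V = 40.7∠-90.0° V = 0 - j40.7 V.
Step 5 — Current: I = V / Z = -0.08875 - j0.003878 A = 0.08884∠-177.5° A.
Step 6 — Complex power: S = V·I* = 0.1578 + j3.612 VA.
Step 7 — Real power: P = Re(S) = 0.1578 W.
Step 8 — Reactive power: Q = Im(S) = 3.612 VAR.
Step 9 — Apparent power: |S| = 3.616 VA.
Step 10 — Power factor: PF = P/|S| = 0.04366 (lagging).

(a) P = 0.1578 W  (b) Q = 3.612 VAR  (c) S = 3.616 VA  (d) PF = 0.04366 (lagging)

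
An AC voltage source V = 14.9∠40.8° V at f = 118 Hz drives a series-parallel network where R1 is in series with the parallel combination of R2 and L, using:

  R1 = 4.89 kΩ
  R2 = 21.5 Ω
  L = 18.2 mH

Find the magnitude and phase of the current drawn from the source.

Step 1 — Angular frequency: ω = 2π·f = 2π·118 = 741.4 rad/s.
Step 2 — Component impedances:
  R1: Z = R = 4890 Ω
  R2: Z = R = 21.5 Ω
  L: Z = jωL = j·741.4·0.0182 = 0 + j13.49 Ω
Step 3 — Parallel branch: R2 || L = 1/(1/R2 + 1/L) = 6.076 + j9.681 Ω.
Step 4 — Series with R1: Z_total = R1 + (R2 || L) = 4896 + j9.681 Ω = 4896∠0.1° Ω.
Step 5 — Source phasor: V = 14.9∠40.8° V = 11.28 + j9.736 V.
Step 6 — Ohm's law: I = V / Z_total = (11.28 + j9.736) / (4896 + j9.681) = 0.002308 + j0.001984 A.
Step 7 — Convert to polar: |I| = 0.003043 A, ∠I = 40.7°.

I = 0.003043∠40.7° A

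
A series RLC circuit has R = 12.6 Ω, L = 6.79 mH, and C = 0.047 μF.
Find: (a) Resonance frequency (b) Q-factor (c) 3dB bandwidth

Step 1 — Resonance: ω₀ = 1/√(LC) = 1/√(0.00679·4.7e-08) = 5.598e+04 rad/s.
Step 2 — f₀ = ω₀/(2π) = 8909 Hz.
Step 3 — Series Q: Q = ω₀L/R = 5.598e+04·0.00679/12.6 = 30.17.
Step 4 — Bandwidth: Δω = ω₀/Q = 1856 rad/s; BW = Δω/(2π) = 295.3 Hz.

(a) f₀ = 8909 Hz  (b) Q = 30.17  (c) BW = 295.3 Hz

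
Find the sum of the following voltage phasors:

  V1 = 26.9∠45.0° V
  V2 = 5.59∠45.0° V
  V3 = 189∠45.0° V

Step 1 — Convert each phasor to rectangular form:
  V1 = 26.9·(cos(45.0°) + j·sin(45.0°)) = 19.02 + j19.02 V
  V2 = 5.59·(cos(45.0°) + j·sin(45.0°)) = 3.953 + j3.953 V
  V3 = 189·(cos(45.0°) + j·sin(45.0°)) = 133.6 + j133.6 V
Step 2 — Sum components: V_total = 156.6 + j156.6 V.
Step 3 — Convert to polar: |V_total| = 221.5 V, ∠V_total = 45.0°.

V_total = 221.5∠45.0° V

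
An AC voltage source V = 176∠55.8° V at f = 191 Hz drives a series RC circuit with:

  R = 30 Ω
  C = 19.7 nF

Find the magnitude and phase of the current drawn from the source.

Step 1 — Angular frequency: ω = 2π·f = 2π·191 = 1200 rad/s.
Step 2 — Component impedances:
  R: Z = R = 30 Ω
  C: Z = 1/(jωC) = -j/(ω·C) = 0 - j4.23e+04 Ω
Step 3 — Series combination: Z_total = R + C = 30 - j4.23e+04 Ω = 4.23e+04∠-90.0° Ω.
Step 4 — Source phasor: V = 176∠55.8° V = 98.93 + j145.6 V.
Step 5 — Ohm's law: I = V / Z_total = (98.93 + j145.6) / (30 - j4.23e+04) = -0.00344 + j0.002341 A.
Step 6 — Convert to polar: |I| = 0.004161 A, ∠I = 145.8°.

I = 0.004161∠145.8° A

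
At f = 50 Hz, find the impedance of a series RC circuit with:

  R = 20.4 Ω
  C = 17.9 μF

Step 1 — Angular frequency: ω = 2π·f = 2π·50 = 314.2 rad/s.
Step 2 — Component impedances:
  R: Z = R = 20.4 Ω
  C: Z = 1/(jωC) = -j/(ω·C) = 0 - j177.8 Ω
Step 3 — Series combination: Z_total = R + C = 20.4 - j177.8 Ω = 179∠-83.5° Ω.

Z = 20.4 - j177.8 Ω = 179∠-83.5° Ω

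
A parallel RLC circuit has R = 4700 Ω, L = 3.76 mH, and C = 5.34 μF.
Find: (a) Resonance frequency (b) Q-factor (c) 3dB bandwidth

Step 1 — Resonance: ω₀ = 1/√(LC) = 1/√(0.00376·5.34e-06) = 7057 rad/s.
Step 2 — f₀ = ω₀/(2π) = 1123 Hz.
Step 3 — Parallel Q: Q = R/(ω₀L) = 4700/(7057·0.00376) = 177.1.
Step 4 — Bandwidth: Δω = ω₀/Q = 39.84 rad/s; BW = Δω/(2π) = 6.341 Hz.

(a) f₀ = 1123 Hz  (b) Q = 177.1  (c) BW = 6.341 Hz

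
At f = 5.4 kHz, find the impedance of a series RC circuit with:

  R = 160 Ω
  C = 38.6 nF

Step 1 — Angular frequency: ω = 2π·f = 2π·5400 = 3.393e+04 rad/s.
Step 2 — Component impedances:
  R: Z = R = 160 Ω
  C: Z = 1/(jωC) = -j/(ω·C) = 0 - j763.6 Ω
Step 3 — Series combination: Z_total = R + C = 160 - j763.6 Ω = 780.1∠-78.2° Ω.

Z = 160 - j763.6 Ω = 780.1∠-78.2° Ω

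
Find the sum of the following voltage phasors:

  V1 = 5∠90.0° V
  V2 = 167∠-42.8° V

Step 1 — Convert each phasor to rectangular form:
  V1 = 5·(cos(90.0°) + j·sin(90.0°)) = 0 + j5 V
  V2 = 167·(cos(-42.8°) + j·sin(-42.8°)) = 122.5 - j113.5 V
Step 2 — Sum components: V_total = 122.5 - j108.5 V.
Step 3 — Convert to polar: |V_total| = 163.6 V, ∠V_total = -41.5°.

V_total = 163.6∠-41.5° V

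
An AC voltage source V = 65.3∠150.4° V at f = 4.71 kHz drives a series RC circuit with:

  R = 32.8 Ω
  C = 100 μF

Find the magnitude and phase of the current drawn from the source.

Step 1 — Angular frequency: ω = 2π·f = 2π·4710 = 2.959e+04 rad/s.
Step 2 — Component impedances:
  R: Z = R = 32.8 Ω
  C: Z = 1/(jωC) = -j/(ω·C) = 0 - j0.3379 Ω
Step 3 — Series combination: Z_total = R + C = 32.8 - j0.3379 Ω = 32.8∠-0.6° Ω.
Step 4 — Source phasor: V = 65.3∠150.4° V = -56.78 + j32.25 V.
Step 5 — Ohm's law: I = V / Z_total = (-56.78 + j32.25) / (32.8 - j0.3379) = -1.741 + j0.9654 A.
Step 6 — Convert to polar: |I| = 1.991 A, ∠I = 151.0°.

I = 1.991∠151.0° A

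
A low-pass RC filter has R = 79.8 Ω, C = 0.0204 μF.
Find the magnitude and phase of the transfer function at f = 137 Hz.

Step 1 — Angular frequency: ω = 2π·137 = 860.8 rad/s.
Step 2 — Transfer function: H(jω) = 1/(1 + jωRC).
Step 3 — Denominator: 1 + jωRC = 1 + j·860.8·79.8·2.04e-08 = 1 + j0.001401.
Step 4 — H = 1 - j0.001401.
Step 5 — Magnitude: |H| = 1 (-0.0 dB); phase: φ = -0.1°.

|H| = 1 (-0.0 dB), φ = -0.1°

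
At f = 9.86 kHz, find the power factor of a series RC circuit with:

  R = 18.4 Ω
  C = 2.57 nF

Step 1 — Angular frequency: ω = 2π·f = 2π·9860 = 6.195e+04 rad/s.
Step 2 — Component impedances:
  R: Z = R = 18.4 Ω
  C: Z = 1/(jωC) = -j/(ω·C) = 0 - j6281 Ω
Step 3 — Series combination: Z_total = R + C = 18.4 - j6281 Ω = 6281∠-89.8° Ω.
Step 4 — Power factor: PF = cos(φ) = Re(Z)/|Z| = 18.4/6280.8 = 0.00293.
Step 5 — Type: Im(Z) = -6281 ⇒ leading (phase φ = -89.8°).

PF = 0.00293 (leading, φ = -89.8°)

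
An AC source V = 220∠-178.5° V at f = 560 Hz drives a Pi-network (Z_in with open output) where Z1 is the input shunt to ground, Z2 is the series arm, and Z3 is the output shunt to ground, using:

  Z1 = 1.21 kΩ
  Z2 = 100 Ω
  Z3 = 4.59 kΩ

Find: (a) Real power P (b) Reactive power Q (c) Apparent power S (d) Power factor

Step 1 — Angular frequency: ω = 2π·f = 2π·560 = 3519 rad/s.
Step 2 — Component impedances:
  Z1: Z = R = 1210 Ω
  Z2: Z = R = 100 Ω
  Z3: Z = R = 4590 Ω
Step 3 — With open output, the series arm Z2 and the output shunt Z3 appear in series to ground: Z2 + Z3 = 4690 Ω.
Step 4 — Parallel with input shunt Z1: Z_in = Z1 || (Z2 + Z3) = 961.8 Ω = 961.8∠0.0° Ω.
Step 5 — Source phasor: V = 220∠-178.5° V = -219.9 - j5.759 V.
Step 6 — Current: I = V / Z = -0.2286 - j0.005987 A = 0.2287∠-178.5° A.
Step 7 — Complex power: S = V·I* = 50.32 VA.
Step 8 — Real power: P = Re(S) = 50.32 W.
Step 9 — Reactive power: Q = Im(S) = 0 VAR.
Step 10 — Apparent power: |S| = 50.32 VA.
Step 11 — Power factor: PF = P/|S| = 1 (unity).

(a) P = 50.32 W  (b) Q = 0 VAR  (c) S = 50.32 VA  (d) PF = 1 (unity)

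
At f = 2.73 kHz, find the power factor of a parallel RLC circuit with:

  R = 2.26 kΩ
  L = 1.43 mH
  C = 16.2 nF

Step 1 — Angular frequency: ω = 2π·f = 2π·2730 = 1.715e+04 rad/s.
Step 2 — Component impedances:
  R: Z = R = 2260 Ω
  L: Z = jωL = j·1.715e+04·0.00143 = 0 + j24.53 Ω
  C: Z = 1/(jωC) = -j/(ω·C) = 0 - j3599 Ω
Step 3 — Parallel combination: 1/Z_total = 1/R + 1/L + 1/C; Z_total = 0.2699 + j24.69 Ω = 24.7∠89.4° Ω.
Step 4 — Power factor: PF = cos(φ) = Re(Z)/|Z| = 0.2699/24.7 = 0.01093.
Step 5 — Type: Im(Z) = 24.69 ⇒ lagging (phase φ = 89.4°).

PF = 0.01093 (lagging, φ = 89.4°)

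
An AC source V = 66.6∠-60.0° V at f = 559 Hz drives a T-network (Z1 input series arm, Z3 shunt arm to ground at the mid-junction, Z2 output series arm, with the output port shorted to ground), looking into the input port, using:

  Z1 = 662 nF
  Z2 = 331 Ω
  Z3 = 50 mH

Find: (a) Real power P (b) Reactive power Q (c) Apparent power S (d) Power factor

Step 1 — Angular frequency: ω = 2π·f = 2π·559 = 3512 rad/s.
Step 2 — Component impedances:
  Z1: Z = 1/(jωC) = -j/(ω·C) = 0 - j430.1 Ω
  Z2: Z = R = 331 Ω
  Z3: Z = jωL = j·3512·0.05 = 0 + j175.6 Ω
Step 3 — With the output port shorted to ground, the output series arm Z2 runs from the junction to ground; the shunt arm Z3 also runs from the junction to ground. They appear in parallel: Z3 || Z2 = 72.71 + j137 Ω.
Step 4 — Series with input arm Z1: Z_in = Z1 + (Z3 || Z2) = 72.71 - j293 Ω = 301.9∠-76.1° Ω.
Step 5 — Source phasor: V = 66.6∠-60.0° V = 33.3 - j57.68 V.
Step 6 — Current: I = V / Z = 0.212 + j0.06104 A = 0.2206∠16.1° A.
Step 7 — Complex power: S = V·I* = 3.538 - j14.26 VA.
Step 8 — Real power: P = Re(S) = 3.538 W.
Step 9 — Reactive power: Q = Im(S) = -14.26 VAR.
Step 10 — Apparent power: |S| = 14.69 VA.
Step 11 — Power factor: PF = P/|S| = 0.2408 (leading).

(a) P = 3.538 W  (b) Q = -14.26 VAR  (c) S = 14.69 VA  (d) PF = 0.2408 (leading)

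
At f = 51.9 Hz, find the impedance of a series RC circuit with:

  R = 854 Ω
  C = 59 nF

Step 1 — Angular frequency: ω = 2π·f = 2π·51.9 = 326.1 rad/s.
Step 2 — Component impedances:
  R: Z = R = 854 Ω
  C: Z = 1/(jωC) = -j/(ω·C) = 0 - j5.198e+04 Ω
Step 3 — Series combination: Z_total = R + C = 854 - j5.198e+04 Ω = 5.198e+04∠-89.1° Ω.

Z = 854 - j5.198e+04 Ω = 5.198e+04∠-89.1° Ω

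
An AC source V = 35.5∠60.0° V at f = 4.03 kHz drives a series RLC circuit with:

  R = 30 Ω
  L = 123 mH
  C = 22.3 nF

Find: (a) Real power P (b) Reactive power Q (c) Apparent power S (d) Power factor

Step 1 — Angular frequency: ω = 2π·f = 2π·4030 = 2.532e+04 rad/s.
Step 2 — Component impedances:
  R: Z = R = 30 Ω
  L: Z = jωL = j·2.532e+04·0.123 = 0 + j3115 Ω
  C: Z = 1/(jωC) = -j/(ω·C) = 0 - j1771 Ω
Step 3 — Series combination: Z_total = R + L + C = 30 + j1344 Ω = 1344∠88.7° Ω.
Step 4 — Source phasor: V = 35.5∠60.0° V = 17.75 + j30.74 V.
Step 5 — Current: I = V / Z = 0.02317 - j0.01269 A = 0.02642∠-28.7° A.
Step 6 — Complex power: S = V·I* = 0.02093 + j0.9375 VA.
Step 7 — Real power: P = Re(S) = 0.02093 W.
Step 8 — Reactive power: Q = Im(S) = 0.9375 VAR.
Step 9 — Apparent power: |S| = 0.9378 VA.
Step 10 — Power factor: PF = P/|S| = 0.02232 (lagging).

(a) P = 0.02093 W  (b) Q = 0.9375 VAR  (c) S = 0.9378 VA  (d) PF = 0.02232 (lagging)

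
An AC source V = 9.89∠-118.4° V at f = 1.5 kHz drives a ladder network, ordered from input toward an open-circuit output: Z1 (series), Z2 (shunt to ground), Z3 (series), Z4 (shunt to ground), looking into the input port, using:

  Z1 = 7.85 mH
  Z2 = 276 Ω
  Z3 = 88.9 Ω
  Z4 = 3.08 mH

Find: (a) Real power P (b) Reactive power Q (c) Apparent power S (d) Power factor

Step 1 — Angular frequency: ω = 2π·f = 2π·1500 = 9425 rad/s.
Step 2 — Component impedances:
  Z1: Z = jωL = j·9425·0.00785 = 0 + j73.98 Ω
  Z2: Z = R = 276 Ω
  Z3: Z = R = 88.9 Ω
  Z4: Z = jωL = j·9425·0.00308 = 0 + j29.03 Ω
Step 3 — Ladder network (open output): work backward from the far end, alternating series and parallel combinations. Z_in = 68.55 + j90.49 Ω = 113.5∠52.9° Ω.
Step 4 — Source phasor: V = 9.89∠-118.4° V = -4.704 - j8.7 V.
Step 5 — Current: I = V / Z = -0.0861 - j0.01325 A = 0.08712∠-171.3° A.
Step 6 — Complex power: S = V·I* = 0.5203 + j0.6868 VA.
Step 7 — Real power: P = Re(S) = 0.5203 W.
Step 8 — Reactive power: Q = Im(S) = 0.6868 VAR.
Step 9 — Apparent power: |S| = 0.8616 VA.
Step 10 — Power factor: PF = P/|S| = 0.6039 (lagging).

(a) P = 0.5203 W  (b) Q = 0.6868 VAR  (c) S = 0.8616 VA  (d) PF = 0.6039 (lagging)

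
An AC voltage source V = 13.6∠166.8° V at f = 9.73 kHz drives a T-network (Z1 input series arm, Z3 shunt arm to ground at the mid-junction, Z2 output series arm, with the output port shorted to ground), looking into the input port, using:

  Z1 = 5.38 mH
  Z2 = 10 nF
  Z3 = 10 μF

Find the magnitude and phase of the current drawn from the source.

Step 1 — Angular frequency: ω = 2π·f = 2π·9730 = 6.114e+04 rad/s.
Step 2 — Component impedances:
  Z1: Z = jωL = j·6.114e+04·0.00538 = 0 + j328.9 Ω
  Z2: Z = 1/(jωC) = -j/(ω·C) = 0 - j1636 Ω
  Z3: Z = 1/(jωC) = -j/(ω·C) = 0 - j1.636 Ω
Step 3 — With the output port shorted to ground, the output series arm Z2 runs from the junction to ground; the shunt arm Z3 also runs from the junction to ground. They appear in parallel: Z3 || Z2 = 0 - j1.634 Ω.
Step 4 — Series with input arm Z1: Z_in = Z1 + (Z3 || Z2) = 0 + j327.3 Ω = 327.3∠90.0° Ω.
Step 5 — Source phasor: V = 13.6∠166.8° V = -13.24 + j3.106 V.
Step 6 — Ohm's law: I = V / Z_total = (-13.24 + j3.106) / (0 + j327.3) = 0.009489 + j0.04046 A.
Step 7 — Convert to polar: |I| = 0.04156 A, ∠I = 76.8°.

I = 0.04156∠76.8° A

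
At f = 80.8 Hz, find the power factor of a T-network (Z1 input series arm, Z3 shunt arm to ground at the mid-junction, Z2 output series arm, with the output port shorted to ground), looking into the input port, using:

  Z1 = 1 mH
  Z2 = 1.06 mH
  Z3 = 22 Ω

Step 1 — Angular frequency: ω = 2π·f = 2π·80.8 = 507.7 rad/s.
Step 2 — Component impedances:
  Z1: Z = jωL = j·507.7·0.001 = 0 + j0.5077 Ω
  Z2: Z = jωL = j·507.7·0.00106 = 0 + j0.5381 Ω
  Z3: Z = R = 22 Ω
Step 3 — With the output port shorted to ground, the output series arm Z2 runs from the junction to ground; the shunt arm Z3 also runs from the junction to ground. They appear in parallel: Z3 || Z2 = 0.01316 + j0.5378 Ω.
Step 4 — Series with input arm Z1: Z_in = Z1 + (Z3 || Z2) = 0.01316 + j1.046 Ω = 1.046∠89.3° Ω.
Step 5 — Power factor: PF = cos(φ) = Re(Z)/|Z| = 0.01316/1.046 = 0.01258.
Step 6 — Type: Im(Z) = 1.046 ⇒ lagging (phase φ = 89.3°).

PF = 0.01258 (lagging, φ = 89.3°)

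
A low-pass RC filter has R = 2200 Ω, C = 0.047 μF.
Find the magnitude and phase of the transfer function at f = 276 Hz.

Step 1 — Angular frequency: ω = 2π·276 = 1734 rad/s.
Step 2 — Transfer function: H(jω) = 1/(1 + jωRC).
Step 3 — Denominator: 1 + jωRC = 1 + j·1734·2200·4.7e-08 = 1 + j0.1793.
Step 4 — H = 0.9688 - j0.1737.
Step 5 — Magnitude: |H| = 0.9843 (-0.1 dB); phase: φ = -10.2°.

|H| = 0.9843 (-0.1 dB), φ = -10.2°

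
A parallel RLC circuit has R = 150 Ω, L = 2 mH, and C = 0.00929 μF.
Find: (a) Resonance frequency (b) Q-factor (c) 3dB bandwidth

Step 1 — Resonance: ω₀ = 1/√(LC) = 1/√(0.002·9.29e-09) = 2.32e+05 rad/s.
Step 2 — f₀ = ω₀/(2π) = 3.692e+04 Hz.
Step 3 — Parallel Q: Q = R/(ω₀L) = 150/(2.32e+05·0.002) = 0.3233.
Step 4 — Bandwidth: Δω = ω₀/Q = 7.176e+05 rad/s; BW = Δω/(2π) = 1.142e+05 Hz.

(a) f₀ = 3.692e+04 Hz  (b) Q = 0.3233  (c) BW = 1.142e+05 Hz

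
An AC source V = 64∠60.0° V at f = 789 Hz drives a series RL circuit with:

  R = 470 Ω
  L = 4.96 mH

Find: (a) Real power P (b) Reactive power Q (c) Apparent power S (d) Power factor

Step 1 — Angular frequency: ω = 2π·f = 2π·789 = 4957 rad/s.
Step 2 — Component impedances:
  R: Z = R = 470 Ω
  L: Z = jωL = j·4957·0.00496 = 0 + j24.59 Ω
Step 3 — Series combination: Z_total = R + L = 470 + j24.59 Ω = 470.6∠3.0° Ω.
Step 4 — Source phasor: V = 64∠60.0° V = 32 + j55.43 V.
Step 5 — Current: I = V / Z = 0.07405 + j0.1141 A = 0.136∠57.0° A.
Step 6 — Complex power: S = V·I* = 8.691 + j0.4547 VA.
Step 7 — Real power: P = Re(S) = 8.691 W.
Step 8 — Reactive power: Q = Im(S) = 0.4547 VAR.
Step 9 — Apparent power: |S| = 8.703 VA.
Step 10 — Power factor: PF = P/|S| = 0.9986 (lagging).

(a) P = 8.691 W  (b) Q = 0.4547 VAR  (c) S = 8.703 VA  (d) PF = 0.9986 (lagging)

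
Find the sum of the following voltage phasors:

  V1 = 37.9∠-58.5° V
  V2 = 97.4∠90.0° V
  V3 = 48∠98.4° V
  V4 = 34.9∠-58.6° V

Step 1 — Convert each phasor to rectangular form:
  V1 = 37.9·(cos(-58.5°) + j·sin(-58.5°)) = 19.8 - j32.32 V
  V2 = 97.4·(cos(90.0°) + j·sin(90.0°)) = 0 + j97.4 V
  V3 = 48·(cos(98.4°) + j·sin(98.4°)) = -7.012 + j47.49 V
  V4 = 34.9·(cos(-58.6°) + j·sin(-58.6°)) = 18.18 - j29.79 V
Step 2 — Sum components: V_total = 30.97 + j82.78 V.
Step 3 — Convert to polar: |V_total| = 88.39 V, ∠V_total = 69.5°.

V_total = 88.39∠69.5° V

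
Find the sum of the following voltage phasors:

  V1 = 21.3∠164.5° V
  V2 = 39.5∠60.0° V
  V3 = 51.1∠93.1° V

Step 1 — Convert each phasor to rectangular form:
  V1 = 21.3·(cos(164.5°) + j·sin(164.5°)) = -20.53 + j5.692 V
  V2 = 39.5·(cos(60.0°) + j·sin(60.0°)) = 19.75 + j34.21 V
  V3 = 51.1·(cos(93.1°) + j·sin(93.1°)) = -2.763 + j51.03 V
Step 2 — Sum components: V_total = -3.539 + j90.93 V.
Step 3 — Convert to polar: |V_total| = 90.99 V, ∠V_total = 92.2°.

V_total = 90.99∠92.2° V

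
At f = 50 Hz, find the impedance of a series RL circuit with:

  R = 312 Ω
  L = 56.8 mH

Step 1 — Angular frequency: ω = 2π·f = 2π·50 = 314.2 rad/s.
Step 2 — Component impedances:
  R: Z = R = 312 Ω
  L: Z = jωL = j·314.2·0.0568 = 0 + j17.84 Ω
Step 3 — Series combination: Z_total = R + L = 312 + j17.84 Ω = 312.5∠3.3° Ω.

Z = 312 + j17.84 Ω = 312.5∠3.3° Ω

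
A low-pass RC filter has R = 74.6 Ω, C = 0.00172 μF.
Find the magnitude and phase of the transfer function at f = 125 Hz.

Step 1 — Angular frequency: ω = 2π·125 = 785.4 rad/s.
Step 2 — Transfer function: H(jω) = 1/(1 + jωRC).
Step 3 — Denominator: 1 + jωRC = 1 + j·785.4·74.6·1.72e-09 = 1 + j0.0001008.
Step 4 — H = 1 - j0.0001008.
Step 5 — Magnitude: |H| = 1 (-0.0 dB); phase: φ = -0.0°.

|H| = 1 (-0.0 dB), φ = -0.0°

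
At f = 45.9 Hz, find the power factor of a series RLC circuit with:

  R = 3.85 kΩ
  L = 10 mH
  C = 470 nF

Step 1 — Angular frequency: ω = 2π·f = 2π·45.9 = 288.4 rad/s.
Step 2 — Component impedances:
  R: Z = R = 3850 Ω
  L: Z = jωL = j·288.4·0.01 = 0 + j2.884 Ω
  C: Z = 1/(jωC) = -j/(ω·C) = 0 - j7378 Ω
Step 3 — Series combination: Z_total = R + L + C = 3850 - j7375 Ω = 8319∠-62.4° Ω.
Step 4 — Power factor: PF = cos(φ) = Re(Z)/|Z| = 3850/8319 = 0.4628.
Step 5 — Type: Im(Z) = -7375 ⇒ leading (phase φ = -62.4°).

PF = 0.4628 (leading, φ = -62.4°)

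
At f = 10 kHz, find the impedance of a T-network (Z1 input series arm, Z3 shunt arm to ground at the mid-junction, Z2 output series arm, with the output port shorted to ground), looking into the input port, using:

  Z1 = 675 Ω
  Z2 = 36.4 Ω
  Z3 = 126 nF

Step 1 — Angular frequency: ω = 2π·f = 2π·1e+04 = 6.283e+04 rad/s.
Step 2 — Component impedances:
  Z1: Z = R = 675 Ω
  Z2: Z = R = 36.4 Ω
  Z3: Z = 1/(jωC) = -j/(ω·C) = 0 - j126.3 Ω
Step 3 — With the output port shorted to ground, the output series arm Z2 runs from the junction to ground; the shunt arm Z3 also runs from the junction to ground. They appear in parallel: Z3 || Z2 = 33.61 - j9.685 Ω.
Step 4 — Series with input arm Z1: Z_in = Z1 + (Z3 || Z2) = 708.6 - j9.685 Ω = 708.7∠-0.8° Ω.

Z = 708.6 - j9.685 Ω = 708.7∠-0.8° Ω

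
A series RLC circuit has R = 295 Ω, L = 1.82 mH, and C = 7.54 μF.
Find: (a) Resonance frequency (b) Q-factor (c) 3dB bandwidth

Step 1 — Resonance: ω₀ = 1/√(LC) = 1/√(0.00182·7.54e-06) = 8536 rad/s.
Step 2 — f₀ = ω₀/(2π) = 1359 Hz.
Step 3 — Series Q: Q = ω₀L/R = 8536·0.00182/295 = 0.05267.
Step 4 — Bandwidth: Δω = ω₀/Q = 1.621e+05 rad/s; BW = Δω/(2π) = 2.58e+04 Hz.

(a) f₀ = 1359 Hz  (b) Q = 0.05267  (c) BW = 2.58e+04 Hz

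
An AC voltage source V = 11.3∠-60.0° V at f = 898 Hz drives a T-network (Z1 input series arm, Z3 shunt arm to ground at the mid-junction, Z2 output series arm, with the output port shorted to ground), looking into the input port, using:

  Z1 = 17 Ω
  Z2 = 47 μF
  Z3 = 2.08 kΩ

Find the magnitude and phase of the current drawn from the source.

Step 1 — Angular frequency: ω = 2π·f = 2π·898 = 5642 rad/s.
Step 2 — Component impedances:
  Z1: Z = R = 17 Ω
  Z2: Z = 1/(jωC) = -j/(ω·C) = 0 - j3.771 Ω
  Z3: Z = R = 2080 Ω
Step 3 — With the output port shorted to ground, the output series arm Z2 runs from the junction to ground; the shunt arm Z3 also runs from the junction to ground. They appear in parallel: Z3 || Z2 = 0.006836 - j3.771 Ω.
Step 4 — Series with input arm Z1: Z_in = Z1 + (Z3 || Z2) = 17.01 - j3.771 Ω = 17.42∠-12.5° Ω.
Step 5 — Source phasor: V = 11.3∠-60.0° V = 5.65 - j9.786 V.
Step 6 — Ohm's law: I = V / Z_total = (5.65 - j9.786) / (17.01 - j3.771) = 0.4383 - j0.4782 A.
Step 7 — Convert to polar: |I| = 0.6487 A, ∠I = -47.5°.

I = 0.6487∠-47.5° A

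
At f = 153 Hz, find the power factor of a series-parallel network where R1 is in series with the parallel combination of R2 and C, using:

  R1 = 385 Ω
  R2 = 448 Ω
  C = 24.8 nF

Step 1 — Angular frequency: ω = 2π·f = 2π·153 = 961.3 rad/s.
Step 2 — Component impedances:
  R1: Z = R = 385 Ω
  R2: Z = R = 448 Ω
  C: Z = 1/(jωC) = -j/(ω·C) = 0 - j4.194e+04 Ω
Step 3 — Parallel branch: R2 || C = 1/(1/R2 + 1/C) = 447.9 - j4.784 Ω.
Step 4 — Series with R1: Z_total = R1 + (R2 || C) = 832.9 - j4.784 Ω = 833∠-0.3° Ω.
Step 5 — Power factor: PF = cos(φ) = Re(Z)/|Z| = 832.95/832.96 = 1.
Step 6 — Type: Im(Z) = -4.784 ⇒ leading (phase φ = -0.3°).

PF = 1 (leading, φ = -0.3°)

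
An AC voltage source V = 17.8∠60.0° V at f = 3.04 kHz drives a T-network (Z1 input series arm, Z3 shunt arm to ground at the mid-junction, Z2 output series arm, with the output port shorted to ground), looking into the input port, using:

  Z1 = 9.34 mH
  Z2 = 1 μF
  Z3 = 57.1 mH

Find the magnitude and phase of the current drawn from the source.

Step 1 — Angular frequency: ω = 2π·f = 2π·3040 = 1.91e+04 rad/s.
Step 2 — Component impedances:
  Z1: Z = jωL = j·1.91e+04·0.00934 = 0 + j178.4 Ω
  Z2: Z = 1/(jωC) = -j/(ω·C) = 0 - j52.35 Ω
  Z3: Z = jωL = j·1.91e+04·0.0571 = 0 + j1091 Ω
Step 3 — With the output port shorted to ground, the output series arm Z2 runs from the junction to ground; the shunt arm Z3 also runs from the junction to ground. They appear in parallel: Z3 || Z2 = 0 - j54.99 Ω.
Step 4 — Series with input arm Z1: Z_in = Z1 + (Z3 || Z2) = 0 + j123.4 Ω = 123.4∠90.0° Ω.
Step 5 — Source phasor: V = 17.8∠60.0° V = 8.9 + j15.42 V.
Step 6 — Ohm's law: I = V / Z_total = (8.9 + j15.42) / (0 + j123.4) = 0.1249 - j0.07212 A.
Step 7 — Convert to polar: |I| = 0.1442 A, ∠I = -30.0°.

I = 0.1442∠-30.0° A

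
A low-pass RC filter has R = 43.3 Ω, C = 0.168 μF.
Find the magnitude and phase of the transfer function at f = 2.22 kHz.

Step 1 — Angular frequency: ω = 2π·2220 = 1.395e+04 rad/s.
Step 2 — Transfer function: H(jω) = 1/(1 + jωRC).
Step 3 — Denominator: 1 + jωRC = 1 + j·1.395e+04·43.3·1.68e-07 = 1 + j0.1015.
Step 4 — H = 0.9898 - j0.1004.
Step 5 — Magnitude: |H| = 0.9949 (-0.0 dB); phase: φ = -5.8°.

|H| = 0.9949 (-0.0 dB), φ = -5.8°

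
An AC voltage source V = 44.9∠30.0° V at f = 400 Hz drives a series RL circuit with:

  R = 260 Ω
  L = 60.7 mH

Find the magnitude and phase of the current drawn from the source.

Step 1 — Angular frequency: ω = 2π·f = 2π·400 = 2513 rad/s.
Step 2 — Component impedances:
  R: Z = R = 260 Ω
  L: Z = jωL = j·2513·0.0607 = 0 + j152.6 Ω
Step 3 — Series combination: Z_total = R + L = 260 + j152.6 Ω = 301.5∠30.4° Ω.
Step 4 — Source phasor: V = 44.9∠30.0° V = 38.88 + j22.45 V.
Step 5 — Ohm's law: I = V / Z_total = (38.88 + j22.45) / (260 + j152.6) = 0.1489 - j0.001046 A.
Step 6 — Convert to polar: |I| = 0.1489 A, ∠I = -0.4°.

I = 0.1489∠-0.4° A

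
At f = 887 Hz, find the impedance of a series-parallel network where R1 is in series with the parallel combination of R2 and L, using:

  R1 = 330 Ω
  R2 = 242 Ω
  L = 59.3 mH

Step 1 — Angular frequency: ω = 2π·f = 2π·887 = 5573 rad/s.
Step 2 — Component impedances:
  R1: Z = R = 330 Ω
  R2: Z = R = 242 Ω
  L: Z = jωL = j·5573·0.0593 = 0 + j330.5 Ω
Step 3 — Parallel branch: R2 || L = 1/(1/R2 + 1/L) = 157.5 + j115.4 Ω.
Step 4 — Series with R1: Z_total = R1 + (R2 || L) = 487.5 + j115.4 Ω = 501∠13.3° Ω.

Z = 487.5 + j115.4 Ω = 501∠13.3° Ω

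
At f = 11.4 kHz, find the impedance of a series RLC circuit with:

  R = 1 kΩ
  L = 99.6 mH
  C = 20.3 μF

Step 1 — Angular frequency: ω = 2π·f = 2π·1.14e+04 = 7.163e+04 rad/s.
Step 2 — Component impedances:
  R: Z = R = 1000 Ω
  L: Z = jωL = j·7.163e+04·0.0996 = 0 + j7134 Ω
  C: Z = 1/(jωC) = -j/(ω·C) = 0 - j0.6877 Ω
Step 3 — Series combination: Z_total = R + L + C = 1000 + j7133 Ω = 7203∠82.0° Ω.

Z = 1000 + j7133 Ω = 7203∠82.0° Ω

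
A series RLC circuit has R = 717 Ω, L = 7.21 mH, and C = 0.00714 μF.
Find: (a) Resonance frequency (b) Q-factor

Step 1 — Resonance condition Im(Z)=0 gives ω₀ = 1/√(LC).
Step 2 — ω₀ = 1/√(0.00721·7.14e-09) = 1.394e+05 rad/s.
Step 3 — f₀ = ω₀/(2π) = 2.218e+04 Hz.
Step 4 — Series Q: Q = ω₀L/R = 1.394e+05·0.00721/717 = 1.402.

(a) f₀ = 2.218e+04 Hz  (b) Q = 1.402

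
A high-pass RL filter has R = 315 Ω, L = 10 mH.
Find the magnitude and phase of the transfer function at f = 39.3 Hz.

Step 1 — Angular frequency: ω = 2π·39.3 = 246.9 rad/s.
Step 2 — Transfer function: H(jω) = jωL/(R + jωL).
Step 3 — Numerator jωL = j·2.469; denominator R + jωL = 315 + j2.469.
Step 4 — H = 6.145e-05 + j0.007839.
Step 5 — Magnitude: |H| = 0.007839 (-42.1 dB); phase: φ = 89.6°.

|H| = 0.007839 (-42.1 dB), φ = 89.6°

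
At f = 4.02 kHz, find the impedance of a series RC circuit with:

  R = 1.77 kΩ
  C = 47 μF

Step 1 — Angular frequency: ω = 2π·f = 2π·4020 = 2.526e+04 rad/s.
Step 2 — Component impedances:
  R: Z = R = 1770 Ω
  C: Z = 1/(jωC) = -j/(ω·C) = 0 - j0.8424 Ω
Step 3 — Series combination: Z_total = R + C = 1770 - j0.8424 Ω = 1770∠-0.0° Ω.

Z = 1770 - j0.8424 Ω = 1770∠-0.0° Ω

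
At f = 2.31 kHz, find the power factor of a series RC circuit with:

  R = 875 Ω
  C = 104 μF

Step 1 — Angular frequency: ω = 2π·f = 2π·2310 = 1.451e+04 rad/s.
Step 2 — Component impedances:
  R: Z = R = 875 Ω
  C: Z = 1/(jωC) = -j/(ω·C) = 0 - j0.6625 Ω
Step 3 — Series combination: Z_total = R + C = 875 - j0.6625 Ω = 875∠-0.0° Ω.
Step 4 — Power factor: PF = cos(φ) = Re(Z)/|Z| = 875/875 = 1.
Step 5 — Type: Im(Z) = -0.6625 ⇒ leading (phase φ = -0.0°).

PF = 1 (leading, φ = -0.0°)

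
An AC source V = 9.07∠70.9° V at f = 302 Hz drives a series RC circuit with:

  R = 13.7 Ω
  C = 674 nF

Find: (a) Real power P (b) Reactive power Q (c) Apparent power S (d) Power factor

Step 1 — Angular frequency: ω = 2π·f = 2π·302 = 1898 rad/s.
Step 2 — Component impedances:
  R: Z = R = 13.7 Ω
  C: Z = 1/(jωC) = -j/(ω·C) = 0 - j781.9 Ω
Step 3 — Series combination: Z_total = R + C = 13.7 - j781.9 Ω = 782∠-89.0° Ω.
Step 4 — Source phasor: V = 9.07∠70.9° V = 2.968 + j8.571 V.
Step 5 — Current: I = V / Z = -0.01089 + j0.003987 A = 0.0116∠159.9° A.
Step 6 — Complex power: S = V·I* = 0.001843 - j0.1052 VA.
Step 7 — Real power: P = Re(S) = 0.001843 W.
Step 8 — Reactive power: Q = Im(S) = -0.1052 VAR.
Step 9 — Apparent power: |S| = 0.1052 VA.
Step 10 — Power factor: PF = P/|S| = 0.01752 (leading).

(a) P = 0.001843 W  (b) Q = -0.1052 VAR  (c) S = 0.1052 VA  (d) PF = 0.01752 (leading)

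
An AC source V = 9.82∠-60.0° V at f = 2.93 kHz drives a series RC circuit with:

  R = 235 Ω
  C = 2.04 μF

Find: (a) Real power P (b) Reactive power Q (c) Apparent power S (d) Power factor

Step 1 — Angular frequency: ω = 2π·f = 2π·2930 = 1.841e+04 rad/s.
Step 2 — Component impedances:
  R: Z = R = 235 Ω
  C: Z = 1/(jωC) = -j/(ω·C) = 0 - j26.63 Ω
Step 3 — Series combination: Z_total = R + C = 235 - j26.63 Ω = 236.5∠-6.5° Ω.
Step 4 — Source phasor: V = 9.82∠-60.0° V = 4.91 - j8.504 V.
Step 5 — Current: I = V / Z = 0.02468 - j0.03339 A = 0.04152∠-53.5° A.
Step 6 — Complex power: S = V·I* = 0.4051 - j0.04591 VA.
Step 7 — Real power: P = Re(S) = 0.4051 W.
Step 8 — Reactive power: Q = Im(S) = -0.04591 VAR.
Step 9 — Apparent power: |S| = 0.4077 VA.
Step 10 — Power factor: PF = P/|S| = 0.9936 (leading).

(a) P = 0.4051 W  (b) Q = -0.04591 VAR  (c) S = 0.4077 VA  (d) PF = 0.9936 (leading)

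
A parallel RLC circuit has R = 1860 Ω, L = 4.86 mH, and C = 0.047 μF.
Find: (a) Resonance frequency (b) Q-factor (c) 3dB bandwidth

Step 1 — Resonance: ω₀ = 1/√(LC) = 1/√(0.00486·4.7e-08) = 6.617e+04 rad/s.
Step 2 — f₀ = ω₀/(2π) = 1.053e+04 Hz.
Step 3 — Parallel Q: Q = R/(ω₀L) = 1860/(6.617e+04·0.00486) = 5.784.
Step 4 — Bandwidth: Δω = ω₀/Q = 1.144e+04 rad/s; BW = Δω/(2π) = 1821 Hz.

(a) f₀ = 1.053e+04 Hz  (b) Q = 5.784  (c) BW = 1821 Hz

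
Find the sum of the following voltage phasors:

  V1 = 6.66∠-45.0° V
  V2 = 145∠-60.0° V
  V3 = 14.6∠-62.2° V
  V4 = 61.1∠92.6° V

Step 1 — Convert each phasor to rectangular form:
  V1 = 6.66·(cos(-45.0°) + j·sin(-45.0°)) = 4.709 - j4.709 V
  V2 = 145·(cos(-60.0°) + j·sin(-60.0°)) = 72.5 - j125.6 V
  V3 = 14.6·(cos(-62.2°) + j·sin(-62.2°)) = 6.809 - j12.91 V
  V4 = 61.1·(cos(92.6°) + j·sin(92.6°)) = -2.772 + j61.04 V
Step 2 — Sum components: V_total = 81.25 - j82.16 V.
Step 3 — Convert to polar: |V_total| = 115.5 V, ∠V_total = -45.3°.

V_total = 115.5∠-45.3° V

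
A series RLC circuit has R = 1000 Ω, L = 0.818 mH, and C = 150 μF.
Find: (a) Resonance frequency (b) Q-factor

Step 1 — Resonance condition Im(Z)=0 gives ω₀ = 1/√(LC).
Step 2 — ω₀ = 1/√(0.000818·0.00015) = 2855 rad/s.
Step 3 — f₀ = ω₀/(2π) = 454.4 Hz.
Step 4 — Series Q: Q = ω₀L/R = 2855·0.000818/1000 = 0.002335.

(a) f₀ = 454.4 Hz  (b) Q = 0.002335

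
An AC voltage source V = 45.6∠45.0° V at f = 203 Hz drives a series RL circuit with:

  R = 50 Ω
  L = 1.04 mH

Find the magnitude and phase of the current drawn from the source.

Step 1 — Angular frequency: ω = 2π·f = 2π·203 = 1275 rad/s.
Step 2 — Component impedances:
  R: Z = R = 50 Ω
  L: Z = jωL = j·1275·0.00104 = 0 + j1.327 Ω
Step 3 — Series combination: Z_total = R + L = 50 + j1.327 Ω = 50.02∠1.5° Ω.
Step 4 — Source phasor: V = 45.6∠45.0° V = 32.24 + j32.24 V.
Step 5 — Ohm's law: I = V / Z_total = (32.24 + j32.24) / (50 + j1.327) = 0.6615 + j0.6273 A.
Step 6 — Convert to polar: |I| = 0.9117 A, ∠I = 43.5°.

I = 0.9117∠43.5° A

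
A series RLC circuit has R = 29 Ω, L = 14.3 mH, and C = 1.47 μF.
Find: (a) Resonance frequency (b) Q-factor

Step 1 — Resonance condition Im(Z)=0 gives ω₀ = 1/√(LC).
Step 2 — ω₀ = 1/√(0.0143·1.47e-06) = 6897 rad/s.
Step 3 — f₀ = ω₀/(2π) = 1098 Hz.
Step 4 — Series Q: Q = ω₀L/R = 6897·0.0143/29 = 3.401.

(a) f₀ = 1098 Hz  (b) Q = 3.401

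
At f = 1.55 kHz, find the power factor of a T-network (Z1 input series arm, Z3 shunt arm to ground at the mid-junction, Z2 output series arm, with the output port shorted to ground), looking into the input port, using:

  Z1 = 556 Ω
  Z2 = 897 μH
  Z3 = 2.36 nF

Step 1 — Angular frequency: ω = 2π·f = 2π·1550 = 9739 rad/s.
Step 2 — Component impedances:
  Z1: Z = R = 556 Ω
  Z2: Z = jωL = j·9739·0.000897 = 0 + j8.736 Ω
  Z3: Z = 1/(jωC) = -j/(ω·C) = 0 - j4.351e+04 Ω
Step 3 — With the output port shorted to ground, the output series arm Z2 runs from the junction to ground; the shunt arm Z3 also runs from the junction to ground. They appear in parallel: Z3 || Z2 = 0 + j8.738 Ω.
Step 4 — Series with input arm Z1: Z_in = Z1 + (Z3 || Z2) = 556 + j8.738 Ω = 556.1∠0.9° Ω.
Step 5 — Power factor: PF = cos(φ) = Re(Z)/|Z| = 556/556.07 = 0.9999.
Step 6 — Type: Im(Z) = 8.738 ⇒ lagging (phase φ = 0.9°).

PF = 0.9999 (lagging, φ = 0.9°)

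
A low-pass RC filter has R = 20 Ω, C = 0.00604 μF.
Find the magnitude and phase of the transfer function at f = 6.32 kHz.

Step 1 — Angular frequency: ω = 2π·6320 = 3.971e+04 rad/s.
Step 2 — Transfer function: H(jω) = 1/(1 + jωRC).
Step 3 — Denominator: 1 + jωRC = 1 + j·3.971e+04·20·6.04e-09 = 1 + j0.004797.
Step 4 — H = 1 - j0.004797.
Step 5 — Magnitude: |H| = 1 (-0.0 dB); phase: φ = -0.3°.

|H| = 1 (-0.0 dB), φ = -0.3°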